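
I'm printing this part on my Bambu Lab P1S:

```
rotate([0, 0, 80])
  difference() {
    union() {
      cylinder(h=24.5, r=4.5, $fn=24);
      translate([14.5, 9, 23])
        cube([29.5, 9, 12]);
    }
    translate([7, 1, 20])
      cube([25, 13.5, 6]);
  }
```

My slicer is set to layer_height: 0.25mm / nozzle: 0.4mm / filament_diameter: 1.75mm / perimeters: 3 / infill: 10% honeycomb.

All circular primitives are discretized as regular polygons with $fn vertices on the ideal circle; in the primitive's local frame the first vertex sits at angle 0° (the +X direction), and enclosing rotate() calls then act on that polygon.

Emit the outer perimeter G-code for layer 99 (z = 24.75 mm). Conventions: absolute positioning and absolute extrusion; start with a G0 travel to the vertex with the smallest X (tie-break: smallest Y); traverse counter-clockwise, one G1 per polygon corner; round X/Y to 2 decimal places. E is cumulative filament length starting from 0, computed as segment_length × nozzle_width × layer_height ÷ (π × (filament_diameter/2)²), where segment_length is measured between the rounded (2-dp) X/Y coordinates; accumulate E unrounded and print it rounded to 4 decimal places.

G0 X-15.21 Y17.41 Z24.75
G1 X-11.76 Y16.80 E0.1457
G1 X-8.72 Y34.03 E0.8731
G1 X-3.31 Y33.08 E1.1014
G1 X-1.22 Y44.89 E1.6001
G1 X-10.09 Y46.46 E1.9746
G1 X-15.21 Y17.41 E3.2009

At z = 24.75 mm: the cylinder is not intersected at this z (z outside [0, 24.5]); the 29.5×9 cube at (14.5, 9) contributes its full rectangle; Combining (union): only the 29.5×9 cube at (14.5, 9) is present, so the union is just that shape — 1 connected region; the cube at (7, 1) is present — its section is the full 25×13.5 rectangle; Taking the first minus the rest: starting from that combined region, the 25×13.5 cube at (7, 1) partially overlaps it — only the 96.25 mm² overlap (of its 337.50 mm²) is removed, clipping the outline — 1 connected region; (whole slice rotated 80° about Z — lengths, areas and connectivity unchanged). The outline is a single polygon with 6 vertices. Extrusion per mm of travel: 0.4 × 0.25 / (π × 0.875²) = 0.041575. Accumulating E over each segment gives final E = 3.2009.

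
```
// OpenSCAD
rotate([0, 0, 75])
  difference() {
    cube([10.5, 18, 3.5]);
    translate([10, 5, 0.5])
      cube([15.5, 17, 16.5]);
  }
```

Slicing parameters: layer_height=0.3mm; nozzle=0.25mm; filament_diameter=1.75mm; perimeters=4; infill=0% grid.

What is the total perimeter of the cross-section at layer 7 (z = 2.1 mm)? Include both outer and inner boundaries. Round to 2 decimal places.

At z = 2.1 mm: the cube (footprint 10.5×18) is included at this height (perimeter 57.00 mm); the 15.5×17 cube at (10, 5) contributes its full rectangle (perimeter 65.00 mm); Subtracting the remaining from the first: starting from the 10.5×18 cube, the 15.5×17 cube at (10, 5) partially overlaps it — only the 6.50 mm² overlap (of its 263.50 mm²) is removed, clipping the outline — boundary = 57.00 mm; (whole slice rotated 75° about Z — lengths, areas and connectivity unchanged). Overall, the cross-section is a single solid region. Total boundary length (outer) = 57.00 mm.

57.00 mm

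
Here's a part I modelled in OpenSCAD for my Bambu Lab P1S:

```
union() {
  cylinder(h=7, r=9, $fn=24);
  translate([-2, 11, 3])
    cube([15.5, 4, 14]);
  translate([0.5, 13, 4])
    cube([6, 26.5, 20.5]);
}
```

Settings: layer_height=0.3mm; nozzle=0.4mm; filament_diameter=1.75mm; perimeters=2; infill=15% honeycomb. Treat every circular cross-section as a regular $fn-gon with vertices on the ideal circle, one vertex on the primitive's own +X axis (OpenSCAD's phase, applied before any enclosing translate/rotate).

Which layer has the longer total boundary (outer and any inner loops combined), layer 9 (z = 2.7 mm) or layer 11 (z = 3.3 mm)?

layer 11 (z = 3.3 mm)

Layer 9 (z = 2.7): the r=9 cylinder gives a regular 24-gon of circumradius 9 (constant along its height) (perimeter = 2·24·9.000·sin(180°/24) = 56.39 mm); the cube at (-2, 11) is absent (z outside [3, 17]); the cube at (0.5, 13) is not intersected at this z (z outside [4, 24.5]); Combining (union): only the r=9 cylinder is present, so the union is just that shape — boundary = 56.39 mm. So its perimeter = 56.39 mm. Layer 11 (z = 3.3): the r=9 cylinder gives a regular 24-gon of circumradius 9 (constant along its height) (perimeter = 2·24·9.000·sin(180°/24) = 56.39 mm); the 15.5×4 cube at (-2, 11) contributes its full rectangle (perimeter 39.00 mm); the cube at (0.5, 13) is absent (z outside [4, 24.5]); Taking the union: the 2 present regions are separate (no shared area or edge), so areas and boundary lengths simply add and each stays a separate island — boundary = 95.39 mm. So its perimeter = 95.39 mm. Layer 11 is larger (95.39 vs 56.39 mm).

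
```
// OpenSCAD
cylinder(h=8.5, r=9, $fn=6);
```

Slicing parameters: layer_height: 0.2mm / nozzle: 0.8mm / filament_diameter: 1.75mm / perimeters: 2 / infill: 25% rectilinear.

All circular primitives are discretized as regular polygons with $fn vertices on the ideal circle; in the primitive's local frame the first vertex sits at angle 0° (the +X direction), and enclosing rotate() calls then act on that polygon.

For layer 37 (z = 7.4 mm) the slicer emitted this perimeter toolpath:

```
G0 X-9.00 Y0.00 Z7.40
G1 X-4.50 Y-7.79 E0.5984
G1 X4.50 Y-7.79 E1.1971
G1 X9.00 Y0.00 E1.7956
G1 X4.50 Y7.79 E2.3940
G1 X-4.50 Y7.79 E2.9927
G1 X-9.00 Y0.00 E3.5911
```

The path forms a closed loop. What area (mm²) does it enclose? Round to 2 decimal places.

210.33 mm²

Apply the shoelace formula to the sequence of (X, Y) vertices; enclosed area = 210.33 mm².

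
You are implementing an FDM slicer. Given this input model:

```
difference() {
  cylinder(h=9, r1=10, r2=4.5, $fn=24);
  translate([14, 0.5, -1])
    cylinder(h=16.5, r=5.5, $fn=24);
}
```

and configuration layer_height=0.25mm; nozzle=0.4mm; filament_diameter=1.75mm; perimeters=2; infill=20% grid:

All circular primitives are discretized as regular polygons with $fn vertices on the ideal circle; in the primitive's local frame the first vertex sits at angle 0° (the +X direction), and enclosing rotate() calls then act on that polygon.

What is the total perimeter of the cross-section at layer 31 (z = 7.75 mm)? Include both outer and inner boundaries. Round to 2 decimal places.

At z = 7.75 mm: the cone contributes a regular 24-gon of circumradius 5.264 (interpolated between r1=10 and r2=4.5 at t=0.861) (perimeter = 2·24·5.264·sin(180°/24) = 32.98 mm); the r=5.5 cylinder at (14, 0.5) contributes a regular 24-gon of circumradius 5.5 (perimeter = 2·24·5.500·sin(180°/24) = 34.46 mm); Taking the first minus the rest: starting from the cone, the r=5.5 cylinder at (14, 0.5) misses the remaining region (no effect) — boundary = 32.98 mm. Overall, the cross-section is a single solid region. Total boundary length (outer) = 32.98 mm.

32.98 mm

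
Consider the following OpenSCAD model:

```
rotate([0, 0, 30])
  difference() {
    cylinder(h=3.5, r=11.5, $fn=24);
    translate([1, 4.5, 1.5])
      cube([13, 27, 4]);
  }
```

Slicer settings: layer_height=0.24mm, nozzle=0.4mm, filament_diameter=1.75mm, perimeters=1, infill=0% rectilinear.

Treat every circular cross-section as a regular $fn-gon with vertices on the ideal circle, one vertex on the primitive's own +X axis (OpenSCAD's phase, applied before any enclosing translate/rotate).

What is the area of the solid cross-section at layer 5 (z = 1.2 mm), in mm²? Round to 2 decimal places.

410.75 mm²

At z = 1.2 mm: the cylinder: section is a regular 24-gon, circumradius r=11.5 (area = (24/2)·11.500²·sin(360°/24) = 410.75 mm²); the cube at (1, 4.5) is not intersected at this z (z outside [1.5, 5.5]); Subtracting the remaining from the first: none of the subtracted shapes is present at this height, so the r=11.5 cylinder is unchanged — area = 410.75 mm²; (rotated 30° about Z; rotation is an isometry so areas/perimeters/island counts are preserved). Overall, the cross-section is a single solid region. Net area = 410.75 mm².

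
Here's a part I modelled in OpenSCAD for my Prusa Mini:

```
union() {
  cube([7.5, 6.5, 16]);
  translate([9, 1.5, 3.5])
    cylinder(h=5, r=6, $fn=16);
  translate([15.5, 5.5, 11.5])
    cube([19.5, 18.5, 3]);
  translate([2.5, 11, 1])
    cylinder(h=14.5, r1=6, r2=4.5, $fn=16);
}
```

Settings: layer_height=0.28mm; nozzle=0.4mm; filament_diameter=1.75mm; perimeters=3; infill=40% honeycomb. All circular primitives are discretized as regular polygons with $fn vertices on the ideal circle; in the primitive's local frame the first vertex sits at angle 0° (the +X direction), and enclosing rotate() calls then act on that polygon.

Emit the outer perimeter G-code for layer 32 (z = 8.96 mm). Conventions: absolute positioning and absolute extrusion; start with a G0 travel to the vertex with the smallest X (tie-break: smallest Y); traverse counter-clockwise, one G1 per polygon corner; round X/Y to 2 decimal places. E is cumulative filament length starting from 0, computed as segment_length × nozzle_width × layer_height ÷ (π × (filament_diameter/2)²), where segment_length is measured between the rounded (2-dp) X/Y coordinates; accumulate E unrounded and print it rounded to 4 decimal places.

G0 X-2.68 Y11.00 Z8.96
G1 X-2.28 Y9.02 E0.0941
G1 X-1.16 Y7.34 E0.1881
G1 X0.10 Y6.50 E0.2586
G1 X0.00 Y6.50 E0.2632
G1 X0.00 Y0.00 E0.5659
G1 X7.50 Y0.00 E0.9151
G1 X7.50 Y6.50 E1.2178
G1 X4.90 Y6.50 E1.3389
G1 X6.16 Y7.34 E1.4094
G1 X7.28 Y9.02 E1.5034
G1 X7.68 Y11.00 E1.5975
G1 X7.28 Y12.98 E1.6915
G1 X6.16 Y14.66 E1.7855
G1 X4.48 Y15.78 E1.8796
G1 X2.50 Y16.18 E1.9736
G1 X0.52 Y15.78 E2.0677
G1 X-1.16 Y14.66 E2.1617
G1 X-2.28 Y12.98 E2.2557
G1 X-2.68 Y11.00 E2.3498

At z = 8.96 mm: the 7.5×6.5 cube contributes its full rectangle; the cylinder at (9, 1.5) is not intersected at this z (z outside [3.5, 8.5]); the cube at (15.5, 5.5) does not reach this height (z outside [11.5, 14.5]); the cone at (2.5, 11) contributes a regular 16-gon of circumradius 5.177 (interpolated between r1=6 and r2=4.5 at t=0.549); Taking the union: the regions partially overlap (shared area 2.02 mm²), so overlapping operands fuse into one piece — 1 connected region. The outline is a single polygon with 19 vertices. Extrusion per mm of travel: 0.4 × 0.28 / (π × 0.875²) = 0.046564. Accumulating E over each segment gives final E = 2.3498.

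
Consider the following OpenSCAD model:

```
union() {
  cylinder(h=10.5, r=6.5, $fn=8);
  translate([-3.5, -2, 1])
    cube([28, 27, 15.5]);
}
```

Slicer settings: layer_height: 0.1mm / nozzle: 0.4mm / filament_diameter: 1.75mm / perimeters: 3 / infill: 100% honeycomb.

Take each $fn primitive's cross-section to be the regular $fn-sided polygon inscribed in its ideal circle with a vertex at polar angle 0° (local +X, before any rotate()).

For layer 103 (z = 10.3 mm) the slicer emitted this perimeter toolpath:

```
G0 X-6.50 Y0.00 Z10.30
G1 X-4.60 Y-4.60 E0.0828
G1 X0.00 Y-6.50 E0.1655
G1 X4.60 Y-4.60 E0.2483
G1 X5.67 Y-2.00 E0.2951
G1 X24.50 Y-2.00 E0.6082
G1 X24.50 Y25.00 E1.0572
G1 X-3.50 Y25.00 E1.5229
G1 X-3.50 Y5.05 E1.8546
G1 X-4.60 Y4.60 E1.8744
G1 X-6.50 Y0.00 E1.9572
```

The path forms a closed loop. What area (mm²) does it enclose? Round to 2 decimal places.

Apply the shoelace formula to the sequence of (X, Y) vertices; enclosed area = 806.30 mm².

806.30 mm²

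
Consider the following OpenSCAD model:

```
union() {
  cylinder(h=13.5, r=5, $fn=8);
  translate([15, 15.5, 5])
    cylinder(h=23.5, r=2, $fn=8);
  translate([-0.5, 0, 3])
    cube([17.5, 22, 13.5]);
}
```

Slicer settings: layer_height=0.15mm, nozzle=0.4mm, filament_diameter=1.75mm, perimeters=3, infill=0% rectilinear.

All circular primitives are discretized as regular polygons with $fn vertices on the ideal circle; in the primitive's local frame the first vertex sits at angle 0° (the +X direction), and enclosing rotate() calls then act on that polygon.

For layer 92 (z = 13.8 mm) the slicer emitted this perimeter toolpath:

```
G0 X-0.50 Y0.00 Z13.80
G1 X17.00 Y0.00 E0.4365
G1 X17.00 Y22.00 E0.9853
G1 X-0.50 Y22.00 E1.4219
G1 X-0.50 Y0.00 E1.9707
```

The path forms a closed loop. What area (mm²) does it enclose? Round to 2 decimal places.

385.00 mm²

Apply the shoelace formula to the sequence of (X, Y) vertices; enclosed area = 385.00 mm².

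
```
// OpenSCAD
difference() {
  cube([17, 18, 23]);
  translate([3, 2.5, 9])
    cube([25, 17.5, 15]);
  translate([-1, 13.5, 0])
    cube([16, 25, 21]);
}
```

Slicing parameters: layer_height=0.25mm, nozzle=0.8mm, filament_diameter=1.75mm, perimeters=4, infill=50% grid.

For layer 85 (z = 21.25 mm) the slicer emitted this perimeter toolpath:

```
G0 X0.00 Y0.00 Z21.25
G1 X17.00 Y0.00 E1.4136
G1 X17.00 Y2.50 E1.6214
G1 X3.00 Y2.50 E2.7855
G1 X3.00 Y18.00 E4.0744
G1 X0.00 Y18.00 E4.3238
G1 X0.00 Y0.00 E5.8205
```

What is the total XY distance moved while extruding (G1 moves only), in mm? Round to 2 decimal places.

70.00 mm

Sum the Euclidean lengths of each G1 segment: total = 70.00 mm.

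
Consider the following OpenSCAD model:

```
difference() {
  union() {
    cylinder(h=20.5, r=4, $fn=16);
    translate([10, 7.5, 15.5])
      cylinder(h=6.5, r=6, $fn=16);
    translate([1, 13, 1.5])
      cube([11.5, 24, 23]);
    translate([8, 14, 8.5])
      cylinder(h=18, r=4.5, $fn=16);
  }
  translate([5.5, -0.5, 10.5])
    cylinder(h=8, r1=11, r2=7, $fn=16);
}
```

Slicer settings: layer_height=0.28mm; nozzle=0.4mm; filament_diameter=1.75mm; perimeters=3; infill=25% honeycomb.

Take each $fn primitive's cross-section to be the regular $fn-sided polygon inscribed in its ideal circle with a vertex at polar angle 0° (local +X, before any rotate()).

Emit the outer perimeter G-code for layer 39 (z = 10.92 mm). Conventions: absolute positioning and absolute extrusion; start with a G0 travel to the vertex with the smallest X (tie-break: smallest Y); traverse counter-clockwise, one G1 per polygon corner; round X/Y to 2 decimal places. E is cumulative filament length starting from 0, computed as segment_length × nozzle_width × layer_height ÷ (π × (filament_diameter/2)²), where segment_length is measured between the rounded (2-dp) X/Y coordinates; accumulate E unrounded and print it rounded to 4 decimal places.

G0 X1.00 Y13.00 Z10.92
G1 X3.70 Y13.00 E0.1257
G1 X3.84 Y12.28 E0.1599
G1 X4.82 Y10.82 E0.2418
G1 X5.65 Y10.26 E0.2884
G1 X8.74 Y9.65 E0.4350
G1 X9.72 Y9.84 E0.4815
G1 X11.18 Y10.82 E0.5634
G1 X12.16 Y12.28 E0.6453
G1 X12.30 Y13.00 E0.6794
G1 X12.50 Y13.00 E0.6887
G1 X12.50 Y37.00 E1.8063
G1 X1.00 Y37.00 E2.3418
G1 X1.00 Y13.00 E3.4593

At z = 10.92 mm: the cylinder: section is a regular 16-gon, circumradius r=4; the cylinder at (10, 7.5) does not reach this height (z outside [15.5, 22]); the cube at (1, 13) (footprint 11.5×24) is included at this height; the r=4.5 cylinder at (8, 14) gives a regular 16-gon of circumradius 4.5 (constant along its height); Combining (union): the regions partially overlap (shared area 39.80 mm²), so overlapping operands fuse into one piece — 2 connected regions; the cone at (5.5, -0.5): at t=0.052 of its height the radius interpolates to r₁+(r₂−r₁)t = 10.790, giving a regular 16-gon of that circumradius; Taking the first minus the rest: starting from that combined region, the cone at (5.5, -0.5) partially overlaps it — only the 49.69 mm² overlap (of its 356.43 mm²) is removed, clipping the outline — 1 connected region. The outline is a single polygon with 13 vertices. Extrusion per mm of travel: 0.4 × 0.28 / (π × 0.875²) = 0.046564. Accumulating E over each segment gives final E = 3.4593.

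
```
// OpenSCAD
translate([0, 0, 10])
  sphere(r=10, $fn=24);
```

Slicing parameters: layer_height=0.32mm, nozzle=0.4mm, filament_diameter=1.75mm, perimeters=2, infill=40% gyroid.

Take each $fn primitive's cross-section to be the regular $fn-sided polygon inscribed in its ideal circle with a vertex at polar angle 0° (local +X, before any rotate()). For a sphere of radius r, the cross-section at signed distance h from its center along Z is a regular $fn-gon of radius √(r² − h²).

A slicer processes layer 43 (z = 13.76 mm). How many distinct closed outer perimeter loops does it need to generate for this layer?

At z = 13.76 mm: the sphere: section is a regular 24-gon, circumradius = √(r²−h²) = √(10²−3.76²) = 9.266. The result has 1 disconnected region.

1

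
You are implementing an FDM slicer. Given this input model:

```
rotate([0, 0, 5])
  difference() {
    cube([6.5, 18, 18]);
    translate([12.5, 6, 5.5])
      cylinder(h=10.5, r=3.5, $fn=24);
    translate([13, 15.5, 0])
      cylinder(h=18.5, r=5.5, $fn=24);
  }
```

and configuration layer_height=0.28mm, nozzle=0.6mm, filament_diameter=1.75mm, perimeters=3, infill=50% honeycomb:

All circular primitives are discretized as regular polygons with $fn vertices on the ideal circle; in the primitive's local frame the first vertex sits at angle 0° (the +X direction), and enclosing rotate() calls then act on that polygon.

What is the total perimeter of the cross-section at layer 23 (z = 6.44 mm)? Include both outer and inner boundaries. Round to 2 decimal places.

At z = 6.44 mm: the cube is present — its section is the full 6.5×18 rectangle (perimeter 49.00 mm); the r=3.5 cylinder at (12.5, 6) gives a regular 24-gon of circumradius 3.5 (constant along its height) (perimeter = 2·24·3.500·sin(180°/24) = 21.93 mm); the cylinder at (13, 15.5): section is a regular 24-gon, circumradius r=5.5 (perimeter = 2·24·5.500·sin(180°/24) = 34.46 mm); Subtracting the remaining from the first: starting from the 6.5×18 cube, the r=3.5 cylinder at (12.5, 6) misses the remaining region (no effect); the r=5.5 cylinder at (13, 15.5) misses the remaining region (no effect) — boundary = 49.00 mm; (rotated 5° about Z; rotation is an isometry so areas/perimeters/island counts are preserved). Overall, the cross-section is a single solid region. Total boundary length (outer) = 49.00 mm.

49.00 mm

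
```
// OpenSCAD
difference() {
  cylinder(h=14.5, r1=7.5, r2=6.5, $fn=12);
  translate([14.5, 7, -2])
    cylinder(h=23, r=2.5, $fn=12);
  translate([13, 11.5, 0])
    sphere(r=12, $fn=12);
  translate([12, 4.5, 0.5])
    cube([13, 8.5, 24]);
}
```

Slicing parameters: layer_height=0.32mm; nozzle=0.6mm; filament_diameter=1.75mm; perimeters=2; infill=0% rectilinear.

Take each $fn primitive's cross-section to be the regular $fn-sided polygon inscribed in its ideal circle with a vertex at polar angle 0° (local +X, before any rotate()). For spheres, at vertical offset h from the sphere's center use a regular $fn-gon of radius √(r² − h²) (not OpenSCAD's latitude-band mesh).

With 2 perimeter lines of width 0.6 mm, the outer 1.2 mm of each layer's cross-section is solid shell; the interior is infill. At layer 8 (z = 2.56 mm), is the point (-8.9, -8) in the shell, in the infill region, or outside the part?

At z = 2.56 mm: the cone: at t=0.177 of its height the radius interpolates to r₁+(r₂−r₁)t = 7.323, giving a regular 12-gon of that circumradius; the cylinder at (14.5, 7): section is a regular 12-gon, circumradius r=2.5; the r=12 sphere at (13, 11.5) slices to a regular 12-gon of circumradius 11.724 (√(r²−h²) with h=2.56 from center); the cube at (12, 4.5) (footprint 13×8.5) is included at this height; After the difference (first − rest): starting from the cone, the r=2.5 cylinder at (14.5, 7) misses the remaining region (no effect); the r=12 sphere at (13, 11.5) partially overlaps it — only the 5.61 mm² overlap (of its 412.34 mm²) is removed, clipping the outline; the 13×8.5 cube at (12, 4.5) misses the remaining region (no effect) — 1 connected region. Overall, the cross-section is a single solid region. The nearest boundary edge runs (-3.66, -6.34)→(-6.34, -3.66); distance from the point to it = 4.88 mm. The point is not inside any of the regions above, so it lies outside the cross-section (4.88 mm from the nearest boundary).

outside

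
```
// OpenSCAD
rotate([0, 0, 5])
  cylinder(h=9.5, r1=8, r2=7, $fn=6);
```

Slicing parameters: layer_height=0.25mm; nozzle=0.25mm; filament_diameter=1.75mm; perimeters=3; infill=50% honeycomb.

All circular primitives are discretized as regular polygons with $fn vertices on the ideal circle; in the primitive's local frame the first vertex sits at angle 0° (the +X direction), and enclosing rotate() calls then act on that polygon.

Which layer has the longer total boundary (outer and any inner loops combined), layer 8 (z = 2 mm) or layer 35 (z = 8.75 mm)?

layer 8 (z = 2 mm)

Layer 8 (z = 2): the cone (r1=8→r2=7) has section circumradius 7.789 here — a regular 6-gon (perimeter = 2·6·7.789·sin(180°/6) = 46.74 mm); (rotated 5° about Z; rotation is an isometry so areas/perimeters/island counts are preserved). So its perimeter = 46.74 mm. Layer 35 (z = 8.75): the cone contributes a regular 6-gon of circumradius 7.079 (interpolated between r1=8 and r2=7 at t=0.921) (perimeter = 2·6·7.079·sin(180°/6) = 42.47 mm); (whole slice rotated 5° about Z — lengths, areas and connectivity unchanged). So its perimeter = 42.47 mm. Layer 8 is larger (46.74 vs 42.47 mm).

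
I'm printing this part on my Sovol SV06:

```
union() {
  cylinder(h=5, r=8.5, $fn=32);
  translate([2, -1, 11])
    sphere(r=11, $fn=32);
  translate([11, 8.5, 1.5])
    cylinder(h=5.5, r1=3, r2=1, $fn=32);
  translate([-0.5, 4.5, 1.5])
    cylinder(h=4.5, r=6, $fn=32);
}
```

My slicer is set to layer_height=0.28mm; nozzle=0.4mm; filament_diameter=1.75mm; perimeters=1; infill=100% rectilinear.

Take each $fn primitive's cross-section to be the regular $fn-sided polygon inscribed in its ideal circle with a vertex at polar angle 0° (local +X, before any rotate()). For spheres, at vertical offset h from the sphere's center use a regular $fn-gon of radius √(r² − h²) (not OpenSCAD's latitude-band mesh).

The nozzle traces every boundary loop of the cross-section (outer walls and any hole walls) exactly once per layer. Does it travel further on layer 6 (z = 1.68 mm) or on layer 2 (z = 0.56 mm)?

layer 6 (z = 1.68 mm)

Layer 6 (z = 1.68): the cylinder: section is a regular 32-gon, circumradius r=8.5 (perimeter = 2·32·8.500·sin(180°/32) = 53.32 mm); the r=11 sphere at (2, -1) slices to a regular 32-gon of circumradius 5.843 (√(r²−h²) with h=9.32 from center) (perimeter = 2·32·5.843·sin(180°/32) = 36.65 mm); the cone at (11, 8.5) (r1=3→r2=1) has section circumradius 2.935 here — a regular 32-gon (perimeter = 2·32·2.935·sin(180°/32) = 18.41 mm); the r=6 cylinder at (-0.5, 4.5) gives a regular 32-gon of circumradius 6 (constant along its height) (perimeter = 2·32·6.000·sin(180°/32) = 37.64 mm); Taking the union: the regions partially overlap (shared area 200.52 mm²), so the edge portions inside another operand are dropped and the merged outline is re-measured after clipping — boundary = 74.46 mm. So its perimeter = 74.46 mm. Layer 2 (z = 0.56): the r=8.5 cylinder gives a regular 32-gon of circumradius 8.5 (constant along its height) (perimeter = 2·32·8.500·sin(180°/32) = 53.32 mm); the r=11 sphere at (2, -1) slices to a regular 32-gon of circumradius 3.465 (√(r²−h²) with h=10.44 from center) (perimeter = 2·32·3.465·sin(180°/32) = 21.74 mm); the cone at (11, 8.5) does not reach this height (z outside [1.5, 7]); the cylinder at (-0.5, 4.5) is absent (z outside [1.5, 6]); Taking the union: the r=11 sphere at (2, -1) lies entirely inside the r=8.5 cylinder, so the union is just the r=8.5 cylinder — boundary = 53.32 mm. So its perimeter = 53.32 mm. Layer 6 is larger (74.46 vs 53.32 mm).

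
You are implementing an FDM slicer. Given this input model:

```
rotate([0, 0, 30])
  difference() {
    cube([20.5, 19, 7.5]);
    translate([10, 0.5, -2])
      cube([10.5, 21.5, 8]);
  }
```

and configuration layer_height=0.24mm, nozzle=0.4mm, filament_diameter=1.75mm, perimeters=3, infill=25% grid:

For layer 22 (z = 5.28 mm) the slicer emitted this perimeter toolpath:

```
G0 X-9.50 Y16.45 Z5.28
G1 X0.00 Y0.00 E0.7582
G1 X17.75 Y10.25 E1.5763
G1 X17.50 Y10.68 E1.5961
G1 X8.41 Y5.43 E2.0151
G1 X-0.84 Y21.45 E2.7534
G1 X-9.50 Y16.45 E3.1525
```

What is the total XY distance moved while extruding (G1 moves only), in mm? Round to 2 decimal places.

Sum the Euclidean lengths of each G1 segment: total = 78.99 mm.

78.99 mm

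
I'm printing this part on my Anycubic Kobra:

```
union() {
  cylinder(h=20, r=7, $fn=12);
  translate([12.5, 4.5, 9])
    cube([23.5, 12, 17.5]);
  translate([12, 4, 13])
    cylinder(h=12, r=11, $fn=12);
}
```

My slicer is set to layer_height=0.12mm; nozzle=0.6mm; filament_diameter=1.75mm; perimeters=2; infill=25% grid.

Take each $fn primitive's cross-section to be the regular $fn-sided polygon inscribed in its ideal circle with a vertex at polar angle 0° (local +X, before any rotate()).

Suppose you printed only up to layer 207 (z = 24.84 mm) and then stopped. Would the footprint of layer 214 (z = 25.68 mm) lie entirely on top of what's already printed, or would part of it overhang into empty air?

Compare the two slices. At z = 24.84: the cylinder is not intersected at this z (z outside [0, 20]); the 23.5×12 cube at (12.5, 4.5) contributes its full rectangle (area 282.00 mm²); the r=11 cylinder at (12, 4) gives a regular 12-gon of circumradius 11 (constant along its height) (area = (12/2)·11.000²·sin(360°/12) = 363.00 mm²); Combining (union): the regions partially overlap — summed areas 645.00 mm² minus the doubly-counted overlap 80.07 mm² gives 564.93 mm² — area = 564.93 mm². At z = 25.68: the cylinder does not reach this height (z outside [0, 20]); the 23.5×12 cube at (12.5, 4.5) contributes its full rectangle (area 282.00 mm²); the cylinder at (12, 4) does not reach this height (z outside [13, 25]); Merging all regions: only the 23.5×12 cube at (12.5, 4.5) is present, so the union is just that shape — area = 282.00 mm². Checking containment: the cross-section at z = 25.68 is a subset of the cross-section at z = 24.84.

entirely on top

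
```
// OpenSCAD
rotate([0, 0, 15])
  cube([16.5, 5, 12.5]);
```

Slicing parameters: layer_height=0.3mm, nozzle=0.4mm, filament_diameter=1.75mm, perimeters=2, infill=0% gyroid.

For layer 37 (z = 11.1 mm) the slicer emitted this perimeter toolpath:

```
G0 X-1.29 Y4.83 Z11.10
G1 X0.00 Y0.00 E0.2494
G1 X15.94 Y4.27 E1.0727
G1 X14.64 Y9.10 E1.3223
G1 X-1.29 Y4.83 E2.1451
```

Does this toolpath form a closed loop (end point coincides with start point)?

Start point (G0): (-1.29, 4.83). End point (last G1): the path returns to the start — closed.

yes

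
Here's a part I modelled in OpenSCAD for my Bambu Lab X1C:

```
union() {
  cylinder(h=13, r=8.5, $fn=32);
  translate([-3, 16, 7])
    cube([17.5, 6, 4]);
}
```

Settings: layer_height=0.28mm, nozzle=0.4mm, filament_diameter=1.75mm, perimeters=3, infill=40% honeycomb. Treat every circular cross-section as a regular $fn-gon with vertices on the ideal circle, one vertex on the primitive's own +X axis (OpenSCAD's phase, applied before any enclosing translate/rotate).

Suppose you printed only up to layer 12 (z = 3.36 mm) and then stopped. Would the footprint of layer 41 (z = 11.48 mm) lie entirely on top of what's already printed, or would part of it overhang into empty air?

entirely on top

Compare the two slices. At z = 3.36: the cylinder: section is a regular 32-gon, circumradius r=8.5 (area = (32/2)·8.500²·sin(360°/32) = 225.52 mm²); the cube at (-3, 16) is not intersected at this z (z outside [7, 11]); Merging all regions: only the r=8.5 cylinder is present, so the union is just that shape — area = 225.52 mm². At z = 11.48: the cylinder: section is a regular 32-gon, circumradius r=8.5 (area = (32/2)·8.500²·sin(360°/32) = 225.52 mm²); the cube at (-3, 16) is not intersected at this z (z outside [7, 11]); Combining (union): only the r=8.5 cylinder is present, so the union is just that shape — area = 225.52 mm². Checking containment: the cross-section at z = 11.48 is a subset of the cross-section at z = 3.36.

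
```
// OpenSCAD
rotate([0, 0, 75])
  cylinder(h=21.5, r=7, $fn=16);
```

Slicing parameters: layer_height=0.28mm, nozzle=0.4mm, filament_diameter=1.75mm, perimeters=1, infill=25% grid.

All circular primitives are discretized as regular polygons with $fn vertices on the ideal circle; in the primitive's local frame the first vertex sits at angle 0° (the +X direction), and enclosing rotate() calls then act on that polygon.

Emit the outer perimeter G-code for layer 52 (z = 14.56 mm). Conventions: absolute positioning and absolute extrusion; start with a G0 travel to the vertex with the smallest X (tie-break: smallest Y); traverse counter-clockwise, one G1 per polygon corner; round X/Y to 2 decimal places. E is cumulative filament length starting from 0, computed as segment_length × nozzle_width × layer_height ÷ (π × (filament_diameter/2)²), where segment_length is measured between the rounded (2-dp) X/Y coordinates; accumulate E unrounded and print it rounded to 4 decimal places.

G0 X-6.94 Y-0.91 Z14.56
G1 X-6.06 Y-3.50 E0.1274
G1 X-4.26 Y-5.55 E0.2544
G1 X-1.81 Y-6.76 E0.3816
G1 X0.91 Y-6.94 E0.5086
G1 X3.50 Y-6.06 E0.6359
G1 X5.55 Y-4.26 E0.7630
G1 X6.76 Y-1.81 E0.8902
G1 X6.94 Y0.91 E1.0171
G1 X6.06 Y3.50 E1.1445
G1 X4.26 Y5.55 E1.2715
G1 X1.81 Y6.76 E1.3988
G1 X-0.91 Y6.94 E1.5257
G1 X-3.50 Y6.06 E1.6531
G1 X-5.55 Y4.26 E1.7801
G1 X-6.76 Y1.81 E1.9074
G1 X-6.94 Y-0.91 E2.0343

At z = 14.56 mm: the r=7 cylinder contributes a regular 16-gon of circumradius 7; (rotated 75° about Z; rotation is an isometry so areas/perimeters/island counts are preserved). The outline is a single polygon with 16 vertices. Extrusion per mm of travel: 0.4 × 0.28 / (π × 0.875²) = 0.046564. Accumulating E over each segment gives final E = 2.0343.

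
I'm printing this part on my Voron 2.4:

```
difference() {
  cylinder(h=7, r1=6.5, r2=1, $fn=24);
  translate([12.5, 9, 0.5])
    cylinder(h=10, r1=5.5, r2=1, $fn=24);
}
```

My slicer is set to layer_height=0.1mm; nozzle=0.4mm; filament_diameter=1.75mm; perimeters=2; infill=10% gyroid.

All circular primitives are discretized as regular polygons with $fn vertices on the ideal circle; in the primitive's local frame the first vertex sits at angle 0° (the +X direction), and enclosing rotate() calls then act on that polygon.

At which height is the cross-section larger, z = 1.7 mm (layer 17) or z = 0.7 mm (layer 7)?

Layer 17 (z = 1.7): the cone (r1=6.5→r2=1) has section circumradius 5.164 here — a regular 24-gon (area = (24/2)·5.164²·sin(360°/24) = 82.83 mm²); the cone at (12.5, 9): at t=0.120 of its height the radius interpolates to r₁+(r₂−r₁)t = 4.960, giving a regular 24-gon of that circumradius (area = (24/2)·4.960²·sin(360°/24) = 76.41 mm²); After the difference (first − rest): starting from the cone (82.83 mm²), the cone at (12.5, 9) misses the remaining region (no effect) — area = 82.83 mm². So its area = 82.83 mm². Layer 7 (z = 0.7): the cone (r1=6.5→r2=1) has section circumradius 5.950 here — a regular 24-gon (area = (24/2)·5.950²·sin(360°/24) = 109.95 mm²); the cone at (12.5, 9) contributes a regular 24-gon of circumradius 5.410 (interpolated between r1=5.5 and r2=1 at t=0.020) (area = (24/2)·5.410²·sin(360°/24) = 90.90 mm²); Taking the first minus the rest: starting from the cone (109.95 mm²), the cone at (12.5, 9) misses the remaining region (no effect) — area = 109.95 mm². So its area = 109.95 mm². Layer 7 is larger (109.95 vs 82.83 mm²).

layer 7 (z = 0.7 mm)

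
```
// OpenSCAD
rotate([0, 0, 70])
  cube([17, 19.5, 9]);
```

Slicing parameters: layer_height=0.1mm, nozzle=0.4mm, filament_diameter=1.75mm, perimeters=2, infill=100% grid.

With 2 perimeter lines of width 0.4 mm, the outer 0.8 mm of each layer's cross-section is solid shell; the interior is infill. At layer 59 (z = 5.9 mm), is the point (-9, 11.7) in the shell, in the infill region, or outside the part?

infill

At z = 5.9 mm: the 17×19.5 cube contributes its full rectangle; (rotated 70° about Z; rotation is an isometry so areas/perimeters/island counts are preserved). Overall, the cross-section is a single solid region. Undo the 70° rotation: the query point maps to (7.916, 12.459) in the un-rotated model frame. The nearest boundary edge runs (17.00, 19.50)→(0.00, 19.50); distance from the point to it = 7.04 mm. The point is inside the cross-section and 7.04 mm from the nearest boundary — more than the 0.8 mm shell width (2 × 0.4), so it's in the infill interior.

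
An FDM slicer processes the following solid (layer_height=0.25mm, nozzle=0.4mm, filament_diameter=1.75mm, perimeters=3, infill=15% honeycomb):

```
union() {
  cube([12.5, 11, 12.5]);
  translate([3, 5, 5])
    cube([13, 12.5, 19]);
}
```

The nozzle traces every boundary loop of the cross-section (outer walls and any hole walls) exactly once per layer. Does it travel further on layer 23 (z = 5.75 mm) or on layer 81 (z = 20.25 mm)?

layer 23 (z = 5.75 mm)

Layer 23 (z = 5.75): the 12.5×11 cube contributes its full rectangle (perimeter 47.00 mm); the 13×12.5 cube at (3, 5) contributes its full rectangle (perimeter 51.00 mm); Combining (union): the regions partially overlap (shared area 57.00 mm²), so the edge portions inside another operand are dropped and the merged outline is re-measured after clipping — boundary = 67.00 mm. So its perimeter = 67.00 mm. Layer 81 (z = 20.25): the cube is absent (z outside [0, 12.5]); the cube at (3, 5) is present — its section is the full 13×12.5 rectangle (perimeter 51.00 mm); Merging all regions: only the 13×12.5 cube at (3, 5) is present, so the union is just that shape — boundary = 51.00 mm. So its perimeter = 51.00 mm. Layer 23 is larger (67.00 vs 51.00 mm).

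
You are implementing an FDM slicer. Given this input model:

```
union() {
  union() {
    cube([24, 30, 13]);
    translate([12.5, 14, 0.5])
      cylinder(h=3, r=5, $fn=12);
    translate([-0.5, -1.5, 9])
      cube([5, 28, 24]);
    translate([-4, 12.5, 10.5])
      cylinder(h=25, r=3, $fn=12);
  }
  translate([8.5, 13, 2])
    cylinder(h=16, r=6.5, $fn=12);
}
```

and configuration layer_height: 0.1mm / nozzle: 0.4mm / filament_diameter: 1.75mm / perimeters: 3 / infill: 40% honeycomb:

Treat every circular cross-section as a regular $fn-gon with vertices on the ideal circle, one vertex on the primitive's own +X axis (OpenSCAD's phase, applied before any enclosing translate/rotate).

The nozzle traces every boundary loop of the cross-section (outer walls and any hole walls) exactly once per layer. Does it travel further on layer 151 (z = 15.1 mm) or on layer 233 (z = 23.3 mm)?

layer 151 (z = 15.1 mm)

Layer 151 (z = 15.1): the cube is not intersected at this z (z outside [0, 13]); the cylinder at (12.5, 14) does not reach this height (z outside [0.5, 3.5]); the 5×28 cube at (-0.5, -1.5) contributes its full rectangle (perimeter 66.00 mm); the cylinder at (-4, 12.5): section is a regular 12-gon, circumradius r=3 (perimeter = 2·12·3.000·sin(180°/12) = 18.63 mm); Taking the union: the 2 present regions are separate (no shared area or edge), so areas and boundary lengths simply add and each stays a separate island — boundary = 84.63 mm; the r=6.5 cylinder at (8.5, 13) contributes a regular 12-gon of circumradius 6.5 (perimeter = 2·12·6.500·sin(180°/12) = 40.38 mm); Merging all regions: the regions partially overlap (shared area 16.07 mm²), so the edge portions inside another operand are dropped and the merged outline is re-measured after clipping — boundary = 103.92 mm. So its perimeter = 103.92 mm. Layer 233 (z = 23.3): the cube does not reach this height (z outside [0, 13]); the cylinder at (12.5, 14) is absent (z outside [0.5, 3.5]); the 5×28 cube at (-0.5, -1.5) contributes its full rectangle (perimeter 66.00 mm); the r=3 cylinder at (-4, 12.5) gives a regular 12-gon of circumradius 3 (constant along its height) (perimeter = 2·12·3.000·sin(180°/12) = 18.63 mm); Merging all regions: the 2 present regions are separate (no shared area or edge), so areas and boundary lengths simply add and each stays a separate island — boundary = 84.63 mm; the cylinder at (8.5, 13) does not reach this height (z outside [2, 18]); Taking the union: only that combined region is present, so the union is just that shape — boundary = 84.63 mm. So its perimeter = 84.63 mm. Layer 151 is larger (103.92 vs 84.63 mm).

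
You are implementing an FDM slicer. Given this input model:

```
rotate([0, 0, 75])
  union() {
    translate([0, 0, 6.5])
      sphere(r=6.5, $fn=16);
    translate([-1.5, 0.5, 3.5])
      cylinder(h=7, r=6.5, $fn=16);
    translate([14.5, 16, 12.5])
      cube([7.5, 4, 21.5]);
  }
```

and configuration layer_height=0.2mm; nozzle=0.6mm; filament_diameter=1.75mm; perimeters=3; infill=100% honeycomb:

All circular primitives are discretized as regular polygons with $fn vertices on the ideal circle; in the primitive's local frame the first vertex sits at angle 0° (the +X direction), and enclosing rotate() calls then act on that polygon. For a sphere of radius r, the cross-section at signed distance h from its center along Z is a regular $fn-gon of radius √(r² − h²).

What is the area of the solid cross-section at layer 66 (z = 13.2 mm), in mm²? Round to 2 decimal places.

At z = 13.2 mm: the sphere is not intersected at this z (|z−center|=6.700 > r=6.5); the cylinder at (-1.5, 0.5) does not reach this height (z outside [3.5, 10.5]); the cube at (14.5, 16) is present — its section is the full 7.5×4 rectangle (area 30.00 mm²); Combining (union): only the 7.5×4 cube at (14.5, 16) is present, so the union is just that shape — area = 30.00 mm²; (rotated 75° about Z; rotation is an isometry so areas/perimeters/island counts are preserved). Overall, the cross-section is a single solid region. Net area = 30.00 mm².

30.00 mm²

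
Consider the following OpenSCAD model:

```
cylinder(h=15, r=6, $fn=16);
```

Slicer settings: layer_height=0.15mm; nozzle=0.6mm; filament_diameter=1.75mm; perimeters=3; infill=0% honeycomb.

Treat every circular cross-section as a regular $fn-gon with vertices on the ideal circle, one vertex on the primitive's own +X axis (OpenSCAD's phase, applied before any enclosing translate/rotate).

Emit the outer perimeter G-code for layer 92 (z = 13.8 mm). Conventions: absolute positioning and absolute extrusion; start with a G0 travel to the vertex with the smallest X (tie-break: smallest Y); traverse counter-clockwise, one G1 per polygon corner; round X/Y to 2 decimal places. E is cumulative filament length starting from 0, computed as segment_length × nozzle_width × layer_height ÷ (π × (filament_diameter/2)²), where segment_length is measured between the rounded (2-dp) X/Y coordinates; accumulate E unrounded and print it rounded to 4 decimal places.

G0 X-6.00 Y0.00 Z13.80
G1 X-5.54 Y-2.30 E0.0878
G1 X-4.24 Y-4.24 E0.1751
G1 X-2.30 Y-5.54 E0.2625
G1 X0.00 Y-6.00 E0.3503
G1 X2.30 Y-5.54 E0.4381
G1 X4.24 Y-4.24 E0.5254
G1 X5.54 Y-2.30 E0.6128
G1 X6.00 Y0.00 E0.7006
G1 X5.54 Y2.30 E0.7883
G1 X4.24 Y4.24 E0.8757
G1 X2.30 Y5.54 E0.9631
G1 X0.00 Y6.00 E1.0509
G1 X-2.30 Y5.54 E1.1386
G1 X-4.24 Y4.24 E1.2260
G1 X-5.54 Y2.30 E1.3134
G1 X-6.00 Y0.00 E1.4012

At z = 13.8 mm: the r=6 cylinder gives a regular 16-gon of circumradius 6 (constant along its height). The outline is a single polygon with 16 vertices. Extrusion per mm of travel: 0.6 × 0.15 / (π × 0.875²) = 0.037418. Accumulating E over each segment gives final E = 1.4012.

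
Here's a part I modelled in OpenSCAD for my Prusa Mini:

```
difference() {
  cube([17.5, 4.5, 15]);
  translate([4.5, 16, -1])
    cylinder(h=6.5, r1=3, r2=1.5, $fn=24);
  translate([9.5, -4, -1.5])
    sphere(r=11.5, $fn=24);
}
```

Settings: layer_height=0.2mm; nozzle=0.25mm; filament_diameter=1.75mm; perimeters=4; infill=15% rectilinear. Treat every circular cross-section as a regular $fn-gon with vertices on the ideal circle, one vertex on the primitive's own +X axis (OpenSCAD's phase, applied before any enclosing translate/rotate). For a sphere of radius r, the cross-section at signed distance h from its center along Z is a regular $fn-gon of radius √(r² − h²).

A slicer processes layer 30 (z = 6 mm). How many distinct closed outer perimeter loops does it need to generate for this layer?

At z = 6 mm: the 17.5×4.5 cube contributes its full rectangle; the cone at (4.5, 16) is absent (z outside [-1, 5.5]); the r=11.5 sphere at (9.5, -4) slices to a regular 24-gon of circumradius 8.718 (√(r²−h²) with h=7.5 from center); Subtracting the remaining from the first: starting from the 17.5×4.5 cube, the r=11.5 sphere at (9.5, -4) partially overlaps it — only the 50.88 mm² overlap (of its 236.04 mm²) is removed, clipping the outline — 2 connected regions. The result has 2 disconnected regions.

2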